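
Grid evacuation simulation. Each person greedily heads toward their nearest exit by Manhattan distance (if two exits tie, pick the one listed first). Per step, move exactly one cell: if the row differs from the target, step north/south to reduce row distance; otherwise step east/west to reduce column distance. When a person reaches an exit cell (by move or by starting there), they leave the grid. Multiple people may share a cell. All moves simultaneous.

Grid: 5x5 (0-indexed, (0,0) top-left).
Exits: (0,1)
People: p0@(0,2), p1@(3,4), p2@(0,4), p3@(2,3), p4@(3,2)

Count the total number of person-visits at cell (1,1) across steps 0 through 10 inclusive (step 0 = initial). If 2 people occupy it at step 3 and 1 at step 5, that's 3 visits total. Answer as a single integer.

Step 0: p0@(0,2) p1@(3,4) p2@(0,4) p3@(2,3) p4@(3,2) -> at (1,1): 0 [-], cum=0
Step 1: p0@ESC p1@(2,4) p2@(0,3) p3@(1,3) p4@(2,2) -> at (1,1): 0 [-], cum=0
Step 2: p0@ESC p1@(1,4) p2@(0,2) p3@(0,3) p4@(1,2) -> at (1,1): 0 [-], cum=0
Step 3: p0@ESC p1@(0,4) p2@ESC p3@(0,2) p4@(0,2) -> at (1,1): 0 [-], cum=0
Step 4: p0@ESC p1@(0,3) p2@ESC p3@ESC p4@ESC -> at (1,1): 0 [-], cum=0
Step 5: p0@ESC p1@(0,2) p2@ESC p3@ESC p4@ESC -> at (1,1): 0 [-], cum=0
Step 6: p0@ESC p1@ESC p2@ESC p3@ESC p4@ESC -> at (1,1): 0 [-], cum=0
Total visits = 0

Answer: 0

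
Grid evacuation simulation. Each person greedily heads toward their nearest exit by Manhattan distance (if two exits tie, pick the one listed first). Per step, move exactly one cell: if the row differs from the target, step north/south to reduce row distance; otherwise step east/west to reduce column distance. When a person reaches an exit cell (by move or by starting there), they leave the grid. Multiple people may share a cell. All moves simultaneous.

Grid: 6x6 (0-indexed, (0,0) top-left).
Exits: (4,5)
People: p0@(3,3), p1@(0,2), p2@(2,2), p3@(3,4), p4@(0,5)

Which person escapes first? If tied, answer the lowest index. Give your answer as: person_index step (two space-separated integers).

Step 1: p0:(3,3)->(4,3) | p1:(0,2)->(1,2) | p2:(2,2)->(3,2) | p3:(3,4)->(4,4) | p4:(0,5)->(1,5)
Step 2: p0:(4,3)->(4,4) | p1:(1,2)->(2,2) | p2:(3,2)->(4,2) | p3:(4,4)->(4,5)->EXIT | p4:(1,5)->(2,5)
Step 3: p0:(4,4)->(4,5)->EXIT | p1:(2,2)->(3,2) | p2:(4,2)->(4,3) | p3:escaped | p4:(2,5)->(3,5)
Step 4: p0:escaped | p1:(3,2)->(4,2) | p2:(4,3)->(4,4) | p3:escaped | p4:(3,5)->(4,5)->EXIT
Step 5: p0:escaped | p1:(4,2)->(4,3) | p2:(4,4)->(4,5)->EXIT | p3:escaped | p4:escaped
Step 6: p0:escaped | p1:(4,3)->(4,4) | p2:escaped | p3:escaped | p4:escaped
Step 7: p0:escaped | p1:(4,4)->(4,5)->EXIT | p2:escaped | p3:escaped | p4:escaped
Exit steps: [3, 7, 5, 2, 4]
First to escape: p3 at step 2

Answer: 3 2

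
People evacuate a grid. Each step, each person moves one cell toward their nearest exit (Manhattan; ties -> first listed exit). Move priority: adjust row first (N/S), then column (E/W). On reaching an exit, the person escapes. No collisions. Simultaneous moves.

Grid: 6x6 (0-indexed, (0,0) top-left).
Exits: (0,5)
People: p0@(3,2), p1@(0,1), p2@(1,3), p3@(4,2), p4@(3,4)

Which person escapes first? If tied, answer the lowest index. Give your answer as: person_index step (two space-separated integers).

Step 1: p0:(3,2)->(2,2) | p1:(0,1)->(0,2) | p2:(1,3)->(0,3) | p3:(4,2)->(3,2) | p4:(3,4)->(2,4)
Step 2: p0:(2,2)->(1,2) | p1:(0,2)->(0,3) | p2:(0,3)->(0,4) | p3:(3,2)->(2,2) | p4:(2,4)->(1,4)
Step 3: p0:(1,2)->(0,2) | p1:(0,3)->(0,4) | p2:(0,4)->(0,5)->EXIT | p3:(2,2)->(1,2) | p4:(1,4)->(0,4)
Step 4: p0:(0,2)->(0,3) | p1:(0,4)->(0,5)->EXIT | p2:escaped | p3:(1,2)->(0,2) | p4:(0,4)->(0,5)->EXIT
Step 5: p0:(0,3)->(0,4) | p1:escaped | p2:escaped | p3:(0,2)->(0,3) | p4:escaped
Step 6: p0:(0,4)->(0,5)->EXIT | p1:escaped | p2:escaped | p3:(0,3)->(0,4) | p4:escaped
Step 7: p0:escaped | p1:escaped | p2:escaped | p3:(0,4)->(0,5)->EXIT | p4:escaped
Exit steps: [6, 4, 3, 7, 4]
First to escape: p2 at step 3

Answer: 2 3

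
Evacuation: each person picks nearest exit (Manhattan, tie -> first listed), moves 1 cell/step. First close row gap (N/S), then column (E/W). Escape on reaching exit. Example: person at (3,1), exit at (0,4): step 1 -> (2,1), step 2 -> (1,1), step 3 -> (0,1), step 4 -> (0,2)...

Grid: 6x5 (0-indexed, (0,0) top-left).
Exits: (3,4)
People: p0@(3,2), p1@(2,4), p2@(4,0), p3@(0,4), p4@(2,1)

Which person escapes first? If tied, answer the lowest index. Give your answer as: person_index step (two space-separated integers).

Step 1: p0:(3,2)->(3,3) | p1:(2,4)->(3,4)->EXIT | p2:(4,0)->(3,0) | p3:(0,4)->(1,4) | p4:(2,1)->(3,1)
Step 2: p0:(3,3)->(3,4)->EXIT | p1:escaped | p2:(3,0)->(3,1) | p3:(1,4)->(2,4) | p4:(3,1)->(3,2)
Step 3: p0:escaped | p1:escaped | p2:(3,1)->(3,2) | p3:(2,4)->(3,4)->EXIT | p4:(3,2)->(3,3)
Step 4: p0:escaped | p1:escaped | p2:(3,2)->(3,3) | p3:escaped | p4:(3,3)->(3,4)->EXIT
Step 5: p0:escaped | p1:escaped | p2:(3,3)->(3,4)->EXIT | p3:escaped | p4:escaped
Exit steps: [2, 1, 5, 3, 4]
First to escape: p1 at step 1

Answer: 1 1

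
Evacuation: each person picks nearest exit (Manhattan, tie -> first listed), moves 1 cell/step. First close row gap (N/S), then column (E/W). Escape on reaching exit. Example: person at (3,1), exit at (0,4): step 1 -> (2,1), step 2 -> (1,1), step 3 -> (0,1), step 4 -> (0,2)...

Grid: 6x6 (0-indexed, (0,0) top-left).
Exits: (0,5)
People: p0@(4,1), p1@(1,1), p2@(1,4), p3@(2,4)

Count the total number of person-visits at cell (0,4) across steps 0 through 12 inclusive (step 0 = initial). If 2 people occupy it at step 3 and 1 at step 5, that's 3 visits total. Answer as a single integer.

Step 0: p0@(4,1) p1@(1,1) p2@(1,4) p3@(2,4) -> at (0,4): 0 [-], cum=0
Step 1: p0@(3,1) p1@(0,1) p2@(0,4) p3@(1,4) -> at (0,4): 1 [p2], cum=1
Step 2: p0@(2,1) p1@(0,2) p2@ESC p3@(0,4) -> at (0,4): 1 [p3], cum=2
Step 3: p0@(1,1) p1@(0,3) p2@ESC p3@ESC -> at (0,4): 0 [-], cum=2
Step 4: p0@(0,1) p1@(0,4) p2@ESC p3@ESC -> at (0,4): 1 [p1], cum=3
Step 5: p0@(0,2) p1@ESC p2@ESC p3@ESC -> at (0,4): 0 [-], cum=3
Step 6: p0@(0,3) p1@ESC p2@ESC p3@ESC -> at (0,4): 0 [-], cum=3
Step 7: p0@(0,4) p1@ESC p2@ESC p3@ESC -> at (0,4): 1 [p0], cum=4
Step 8: p0@ESC p1@ESC p2@ESC p3@ESC -> at (0,4): 0 [-], cum=4
Total visits = 4

Answer: 4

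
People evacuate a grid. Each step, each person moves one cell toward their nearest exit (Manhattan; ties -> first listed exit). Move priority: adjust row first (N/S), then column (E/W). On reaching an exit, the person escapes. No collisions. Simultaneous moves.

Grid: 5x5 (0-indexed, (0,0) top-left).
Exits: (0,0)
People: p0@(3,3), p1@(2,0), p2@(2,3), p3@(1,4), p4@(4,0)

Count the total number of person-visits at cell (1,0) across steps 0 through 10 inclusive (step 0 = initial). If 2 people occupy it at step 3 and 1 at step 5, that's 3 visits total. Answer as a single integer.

Answer: 2

Derivation:
Step 0: p0@(3,3) p1@(2,0) p2@(2,3) p3@(1,4) p4@(4,0) -> at (1,0): 0 [-], cum=0
Step 1: p0@(2,3) p1@(1,0) p2@(1,3) p3@(0,4) p4@(3,0) -> at (1,0): 1 [p1], cum=1
Step 2: p0@(1,3) p1@ESC p2@(0,3) p3@(0,3) p4@(2,0) -> at (1,0): 0 [-], cum=1
Step 3: p0@(0,3) p1@ESC p2@(0,2) p3@(0,2) p4@(1,0) -> at (1,0): 1 [p4], cum=2
Step 4: p0@(0,2) p1@ESC p2@(0,1) p3@(0,1) p4@ESC -> at (1,0): 0 [-], cum=2
Step 5: p0@(0,1) p1@ESC p2@ESC p3@ESC p4@ESC -> at (1,0): 0 [-], cum=2
Step 6: p0@ESC p1@ESC p2@ESC p3@ESC p4@ESC -> at (1,0): 0 [-], cum=2
Total visits = 2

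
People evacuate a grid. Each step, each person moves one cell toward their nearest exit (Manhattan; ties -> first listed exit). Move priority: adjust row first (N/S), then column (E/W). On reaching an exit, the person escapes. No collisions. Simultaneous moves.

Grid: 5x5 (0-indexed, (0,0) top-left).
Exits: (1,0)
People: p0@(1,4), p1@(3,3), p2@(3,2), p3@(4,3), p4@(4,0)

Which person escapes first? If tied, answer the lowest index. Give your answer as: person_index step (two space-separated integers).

Step 1: p0:(1,4)->(1,3) | p1:(3,3)->(2,3) | p2:(3,2)->(2,2) | p3:(4,3)->(3,3) | p4:(4,0)->(3,0)
Step 2: p0:(1,3)->(1,2) | p1:(2,3)->(1,3) | p2:(2,2)->(1,2) | p3:(3,3)->(2,3) | p4:(3,0)->(2,0)
Step 3: p0:(1,2)->(1,1) | p1:(1,3)->(1,2) | p2:(1,2)->(1,1) | p3:(2,3)->(1,3) | p4:(2,0)->(1,0)->EXIT
Step 4: p0:(1,1)->(1,0)->EXIT | p1:(1,2)->(1,1) | p2:(1,1)->(1,0)->EXIT | p3:(1,3)->(1,2) | p4:escaped
Step 5: p0:escaped | p1:(1,1)->(1,0)->EXIT | p2:escaped | p3:(1,2)->(1,1) | p4:escaped
Step 6: p0:escaped | p1:escaped | p2:escaped | p3:(1,1)->(1,0)->EXIT | p4:escaped
Exit steps: [4, 5, 4, 6, 3]
First to escape: p4 at step 3

Answer: 4 3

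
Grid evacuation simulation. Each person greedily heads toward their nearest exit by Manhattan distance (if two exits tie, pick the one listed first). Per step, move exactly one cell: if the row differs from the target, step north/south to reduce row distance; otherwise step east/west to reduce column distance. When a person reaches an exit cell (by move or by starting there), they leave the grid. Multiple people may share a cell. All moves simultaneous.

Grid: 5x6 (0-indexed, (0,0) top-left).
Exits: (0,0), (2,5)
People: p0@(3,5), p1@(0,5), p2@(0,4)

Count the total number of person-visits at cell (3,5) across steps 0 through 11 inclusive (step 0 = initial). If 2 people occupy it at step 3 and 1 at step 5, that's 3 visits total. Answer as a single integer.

Step 0: p0@(3,5) p1@(0,5) p2@(0,4) -> at (3,5): 1 [p0], cum=1
Step 1: p0@ESC p1@(1,5) p2@(1,4) -> at (3,5): 0 [-], cum=1
Step 2: p0@ESC p1@ESC p2@(2,4) -> at (3,5): 0 [-], cum=1
Step 3: p0@ESC p1@ESC p2@ESC -> at (3,5): 0 [-], cum=1
Total visits = 1

Answer: 1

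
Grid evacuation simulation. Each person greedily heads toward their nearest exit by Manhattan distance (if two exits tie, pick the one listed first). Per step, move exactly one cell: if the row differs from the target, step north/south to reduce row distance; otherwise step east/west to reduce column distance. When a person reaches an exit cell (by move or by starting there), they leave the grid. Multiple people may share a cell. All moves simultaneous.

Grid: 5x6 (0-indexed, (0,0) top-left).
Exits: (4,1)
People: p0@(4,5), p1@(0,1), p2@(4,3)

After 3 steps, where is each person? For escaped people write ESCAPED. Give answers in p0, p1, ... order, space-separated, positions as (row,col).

Step 1: p0:(4,5)->(4,4) | p1:(0,1)->(1,1) | p2:(4,3)->(4,2)
Step 2: p0:(4,4)->(4,3) | p1:(1,1)->(2,1) | p2:(4,2)->(4,1)->EXIT
Step 3: p0:(4,3)->(4,2) | p1:(2,1)->(3,1) | p2:escaped

(4,2) (3,1) ESCAPED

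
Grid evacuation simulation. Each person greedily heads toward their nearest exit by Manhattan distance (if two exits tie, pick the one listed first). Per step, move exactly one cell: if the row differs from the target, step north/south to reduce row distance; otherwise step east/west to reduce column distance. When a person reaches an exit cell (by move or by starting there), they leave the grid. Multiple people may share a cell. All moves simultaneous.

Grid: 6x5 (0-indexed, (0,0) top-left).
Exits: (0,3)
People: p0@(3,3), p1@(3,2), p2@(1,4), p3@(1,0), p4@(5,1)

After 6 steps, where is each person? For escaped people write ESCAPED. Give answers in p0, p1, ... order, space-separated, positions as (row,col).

Step 1: p0:(3,3)->(2,3) | p1:(3,2)->(2,2) | p2:(1,4)->(0,4) | p3:(1,0)->(0,0) | p4:(5,1)->(4,1)
Step 2: p0:(2,3)->(1,3) | p1:(2,2)->(1,2) | p2:(0,4)->(0,3)->EXIT | p3:(0,0)->(0,1) | p4:(4,1)->(3,1)
Step 3: p0:(1,3)->(0,3)->EXIT | p1:(1,2)->(0,2) | p2:escaped | p3:(0,1)->(0,2) | p4:(3,1)->(2,1)
Step 4: p0:escaped | p1:(0,2)->(0,3)->EXIT | p2:escaped | p3:(0,2)->(0,3)->EXIT | p4:(2,1)->(1,1)
Step 5: p0:escaped | p1:escaped | p2:escaped | p3:escaped | p4:(1,1)->(0,1)
Step 6: p0:escaped | p1:escaped | p2:escaped | p3:escaped | p4:(0,1)->(0,2)

ESCAPED ESCAPED ESCAPED ESCAPED (0,2)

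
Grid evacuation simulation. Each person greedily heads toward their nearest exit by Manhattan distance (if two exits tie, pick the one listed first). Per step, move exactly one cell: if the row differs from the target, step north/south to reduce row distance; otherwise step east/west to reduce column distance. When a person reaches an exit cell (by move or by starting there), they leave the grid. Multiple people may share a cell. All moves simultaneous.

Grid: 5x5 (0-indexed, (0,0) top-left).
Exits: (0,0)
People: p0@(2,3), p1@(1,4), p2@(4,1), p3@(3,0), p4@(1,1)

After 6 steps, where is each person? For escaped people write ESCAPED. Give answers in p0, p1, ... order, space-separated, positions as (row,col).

Step 1: p0:(2,3)->(1,3) | p1:(1,4)->(0,4) | p2:(4,1)->(3,1) | p3:(3,0)->(2,0) | p4:(1,1)->(0,1)
Step 2: p0:(1,3)->(0,3) | p1:(0,4)->(0,3) | p2:(3,1)->(2,1) | p3:(2,0)->(1,0) | p4:(0,1)->(0,0)->EXIT
Step 3: p0:(0,3)->(0,2) | p1:(0,3)->(0,2) | p2:(2,1)->(1,1) | p3:(1,0)->(0,0)->EXIT | p4:escaped
Step 4: p0:(0,2)->(0,1) | p1:(0,2)->(0,1) | p2:(1,1)->(0,1) | p3:escaped | p4:escaped
Step 5: p0:(0,1)->(0,0)->EXIT | p1:(0,1)->(0,0)->EXIT | p2:(0,1)->(0,0)->EXIT | p3:escaped | p4:escaped

ESCAPED ESCAPED ESCAPED ESCAPED ESCAPED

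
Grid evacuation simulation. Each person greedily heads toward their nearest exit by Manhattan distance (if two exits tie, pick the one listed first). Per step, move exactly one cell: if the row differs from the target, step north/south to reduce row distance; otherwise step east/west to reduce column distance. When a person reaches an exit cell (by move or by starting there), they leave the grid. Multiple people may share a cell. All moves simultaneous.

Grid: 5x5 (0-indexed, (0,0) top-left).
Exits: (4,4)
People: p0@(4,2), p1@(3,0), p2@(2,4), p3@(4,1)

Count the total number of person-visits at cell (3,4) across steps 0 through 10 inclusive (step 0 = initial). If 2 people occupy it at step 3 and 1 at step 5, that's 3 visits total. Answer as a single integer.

Answer: 1

Derivation:
Step 0: p0@(4,2) p1@(3,0) p2@(2,4) p3@(4,1) -> at (3,4): 0 [-], cum=0
Step 1: p0@(4,3) p1@(4,0) p2@(3,4) p3@(4,2) -> at (3,4): 1 [p2], cum=1
Step 2: p0@ESC p1@(4,1) p2@ESC p3@(4,3) -> at (3,4): 0 [-], cum=1
Step 3: p0@ESC p1@(4,2) p2@ESC p3@ESC -> at (3,4): 0 [-], cum=1
Step 4: p0@ESC p1@(4,3) p2@ESC p3@ESC -> at (3,4): 0 [-], cum=1
Step 5: p0@ESC p1@ESC p2@ESC p3@ESC -> at (3,4): 0 [-], cum=1
Total visits = 1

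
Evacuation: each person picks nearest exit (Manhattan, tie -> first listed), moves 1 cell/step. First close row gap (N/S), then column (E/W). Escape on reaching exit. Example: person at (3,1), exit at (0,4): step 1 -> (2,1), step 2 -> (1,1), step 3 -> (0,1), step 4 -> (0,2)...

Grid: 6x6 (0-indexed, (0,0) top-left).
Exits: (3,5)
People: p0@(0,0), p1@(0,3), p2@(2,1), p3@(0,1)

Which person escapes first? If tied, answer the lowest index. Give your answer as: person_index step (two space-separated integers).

Answer: 1 5

Derivation:
Step 1: p0:(0,0)->(1,0) | p1:(0,3)->(1,3) | p2:(2,1)->(3,1) | p3:(0,1)->(1,1)
Step 2: p0:(1,0)->(2,0) | p1:(1,3)->(2,3) | p2:(3,1)->(3,2) | p3:(1,1)->(2,1)
Step 3: p0:(2,0)->(3,0) | p1:(2,3)->(3,3) | p2:(3,2)->(3,3) | p3:(2,1)->(3,1)
Step 4: p0:(3,0)->(3,1) | p1:(3,3)->(3,4) | p2:(3,3)->(3,4) | p3:(3,1)->(3,2)
Step 5: p0:(3,1)->(3,2) | p1:(3,4)->(3,5)->EXIT | p2:(3,4)->(3,5)->EXIT | p3:(3,2)->(3,3)
Step 6: p0:(3,2)->(3,3) | p1:escaped | p2:escaped | p3:(3,3)->(3,4)
Step 7: p0:(3,3)->(3,4) | p1:escaped | p2:escaped | p3:(3,4)->(3,5)->EXIT
Step 8: p0:(3,4)->(3,5)->EXIT | p1:escaped | p2:escaped | p3:escaped
Exit steps: [8, 5, 5, 7]
First to escape: p1 at step 5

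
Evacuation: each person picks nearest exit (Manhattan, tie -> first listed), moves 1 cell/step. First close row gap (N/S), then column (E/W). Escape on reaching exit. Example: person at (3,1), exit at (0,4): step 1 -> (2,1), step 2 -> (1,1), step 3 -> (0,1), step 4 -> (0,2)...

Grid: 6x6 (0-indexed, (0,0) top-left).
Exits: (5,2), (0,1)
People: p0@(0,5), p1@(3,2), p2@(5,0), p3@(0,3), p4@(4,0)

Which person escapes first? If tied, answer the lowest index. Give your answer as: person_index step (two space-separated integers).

Step 1: p0:(0,5)->(0,4) | p1:(3,2)->(4,2) | p2:(5,0)->(5,1) | p3:(0,3)->(0,2) | p4:(4,0)->(5,0)
Step 2: p0:(0,4)->(0,3) | p1:(4,2)->(5,2)->EXIT | p2:(5,1)->(5,2)->EXIT | p3:(0,2)->(0,1)->EXIT | p4:(5,0)->(5,1)
Step 3: p0:(0,3)->(0,2) | p1:escaped | p2:escaped | p3:escaped | p4:(5,1)->(5,2)->EXIT
Step 4: p0:(0,2)->(0,1)->EXIT | p1:escaped | p2:escaped | p3:escaped | p4:escaped
Exit steps: [4, 2, 2, 2, 3]
First to escape: p1 at step 2

Answer: 1 2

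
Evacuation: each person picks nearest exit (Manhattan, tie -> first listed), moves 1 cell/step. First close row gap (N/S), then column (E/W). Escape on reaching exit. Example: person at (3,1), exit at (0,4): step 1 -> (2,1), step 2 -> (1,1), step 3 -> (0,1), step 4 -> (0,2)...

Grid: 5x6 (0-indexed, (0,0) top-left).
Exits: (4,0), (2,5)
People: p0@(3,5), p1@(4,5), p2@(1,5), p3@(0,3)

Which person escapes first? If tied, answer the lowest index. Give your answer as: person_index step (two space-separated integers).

Step 1: p0:(3,5)->(2,5)->EXIT | p1:(4,5)->(3,5) | p2:(1,5)->(2,5)->EXIT | p3:(0,3)->(1,3)
Step 2: p0:escaped | p1:(3,5)->(2,5)->EXIT | p2:escaped | p3:(1,3)->(2,3)
Step 3: p0:escaped | p1:escaped | p2:escaped | p3:(2,3)->(2,4)
Step 4: p0:escaped | p1:escaped | p2:escaped | p3:(2,4)->(2,5)->EXIT
Exit steps: [1, 2, 1, 4]
First to escape: p0 at step 1

Answer: 0 1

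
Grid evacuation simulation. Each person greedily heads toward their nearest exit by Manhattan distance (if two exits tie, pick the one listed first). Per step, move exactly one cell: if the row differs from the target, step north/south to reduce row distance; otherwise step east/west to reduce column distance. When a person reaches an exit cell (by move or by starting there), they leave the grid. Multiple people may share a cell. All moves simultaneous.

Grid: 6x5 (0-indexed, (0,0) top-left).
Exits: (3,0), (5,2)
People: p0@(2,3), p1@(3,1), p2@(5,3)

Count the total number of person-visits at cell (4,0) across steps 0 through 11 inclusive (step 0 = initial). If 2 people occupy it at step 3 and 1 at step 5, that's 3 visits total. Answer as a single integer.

Step 0: p0@(2,3) p1@(3,1) p2@(5,3) -> at (4,0): 0 [-], cum=0
Step 1: p0@(3,3) p1@ESC p2@ESC -> at (4,0): 0 [-], cum=0
Step 2: p0@(3,2) p1@ESC p2@ESC -> at (4,0): 0 [-], cum=0
Step 3: p0@(3,1) p1@ESC p2@ESC -> at (4,0): 0 [-], cum=0
Step 4: p0@ESC p1@ESC p2@ESC -> at (4,0): 0 [-], cum=0
Total visits = 0

Answer: 0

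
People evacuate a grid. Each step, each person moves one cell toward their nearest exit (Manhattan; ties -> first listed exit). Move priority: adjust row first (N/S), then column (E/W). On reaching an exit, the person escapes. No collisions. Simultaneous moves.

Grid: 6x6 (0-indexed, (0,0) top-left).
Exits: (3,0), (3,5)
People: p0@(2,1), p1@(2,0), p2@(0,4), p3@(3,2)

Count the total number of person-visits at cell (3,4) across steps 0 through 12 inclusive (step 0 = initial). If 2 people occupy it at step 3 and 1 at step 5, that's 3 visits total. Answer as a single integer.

Answer: 1

Derivation:
Step 0: p0@(2,1) p1@(2,0) p2@(0,4) p3@(3,2) -> at (3,4): 0 [-], cum=0
Step 1: p0@(3,1) p1@ESC p2@(1,4) p3@(3,1) -> at (3,4): 0 [-], cum=0
Step 2: p0@ESC p1@ESC p2@(2,4) p3@ESC -> at (3,4): 0 [-], cum=0
Step 3: p0@ESC p1@ESC p2@(3,4) p3@ESC -> at (3,4): 1 [p2], cum=1
Step 4: p0@ESC p1@ESC p2@ESC p3@ESC -> at (3,4): 0 [-], cum=1
Total visits = 1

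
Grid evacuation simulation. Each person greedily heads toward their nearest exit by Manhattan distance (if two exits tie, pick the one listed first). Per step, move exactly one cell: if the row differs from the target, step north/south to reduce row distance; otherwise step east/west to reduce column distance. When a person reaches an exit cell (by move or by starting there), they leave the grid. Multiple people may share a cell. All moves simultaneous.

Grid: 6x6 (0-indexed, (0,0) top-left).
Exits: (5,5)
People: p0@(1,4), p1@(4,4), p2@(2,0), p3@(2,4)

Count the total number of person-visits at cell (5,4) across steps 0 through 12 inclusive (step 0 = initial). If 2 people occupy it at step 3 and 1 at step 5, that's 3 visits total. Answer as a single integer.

Answer: 4

Derivation:
Step 0: p0@(1,4) p1@(4,4) p2@(2,0) p3@(2,4) -> at (5,4): 0 [-], cum=0
Step 1: p0@(2,4) p1@(5,4) p2@(3,0) p3@(3,4) -> at (5,4): 1 [p1], cum=1
Step 2: p0@(3,4) p1@ESC p2@(4,0) p3@(4,4) -> at (5,4): 0 [-], cum=1
Step 3: p0@(4,4) p1@ESC p2@(5,0) p3@(5,4) -> at (5,4): 1 [p3], cum=2
Step 4: p0@(5,4) p1@ESC p2@(5,1) p3@ESC -> at (5,4): 1 [p0], cum=3
Step 5: p0@ESC p1@ESC p2@(5,2) p3@ESC -> at (5,4): 0 [-], cum=3
Step 6: p0@ESC p1@ESC p2@(5,3) p3@ESC -> at (5,4): 0 [-], cum=3
Step 7: p0@ESC p1@ESC p2@(5,4) p3@ESC -> at (5,4): 1 [p2], cum=4
Step 8: p0@ESC p1@ESC p2@ESC p3@ESC -> at (5,4): 0 [-], cum=4
Total visits = 4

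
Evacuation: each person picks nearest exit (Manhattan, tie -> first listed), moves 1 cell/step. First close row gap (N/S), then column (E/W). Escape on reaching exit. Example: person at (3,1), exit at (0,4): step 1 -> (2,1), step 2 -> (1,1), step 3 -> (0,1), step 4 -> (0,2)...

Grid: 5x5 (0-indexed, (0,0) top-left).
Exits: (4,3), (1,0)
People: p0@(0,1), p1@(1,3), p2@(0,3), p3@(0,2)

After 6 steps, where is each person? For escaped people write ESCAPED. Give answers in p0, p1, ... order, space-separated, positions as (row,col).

Step 1: p0:(0,1)->(1,1) | p1:(1,3)->(2,3) | p2:(0,3)->(1,3) | p3:(0,2)->(1,2)
Step 2: p0:(1,1)->(1,0)->EXIT | p1:(2,3)->(3,3) | p2:(1,3)->(2,3) | p3:(1,2)->(1,1)
Step 3: p0:escaped | p1:(3,3)->(4,3)->EXIT | p2:(2,3)->(3,3) | p3:(1,1)->(1,0)->EXIT
Step 4: p0:escaped | p1:escaped | p2:(3,3)->(4,3)->EXIT | p3:escaped

ESCAPED ESCAPED ESCAPED ESCAPED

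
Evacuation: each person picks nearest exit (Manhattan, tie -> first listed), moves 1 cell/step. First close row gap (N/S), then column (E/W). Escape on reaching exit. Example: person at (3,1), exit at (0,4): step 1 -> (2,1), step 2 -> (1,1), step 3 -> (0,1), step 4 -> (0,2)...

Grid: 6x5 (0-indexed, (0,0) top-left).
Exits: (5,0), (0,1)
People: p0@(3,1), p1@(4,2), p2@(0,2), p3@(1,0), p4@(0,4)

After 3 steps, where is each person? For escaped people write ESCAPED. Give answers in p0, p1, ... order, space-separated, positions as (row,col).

Step 1: p0:(3,1)->(4,1) | p1:(4,2)->(5,2) | p2:(0,2)->(0,1)->EXIT | p3:(1,0)->(0,0) | p4:(0,4)->(0,3)
Step 2: p0:(4,1)->(5,1) | p1:(5,2)->(5,1) | p2:escaped | p3:(0,0)->(0,1)->EXIT | p4:(0,3)->(0,2)
Step 3: p0:(5,1)->(5,0)->EXIT | p1:(5,1)->(5,0)->EXIT | p2:escaped | p3:escaped | p4:(0,2)->(0,1)->EXIT

ESCAPED ESCAPED ESCAPED ESCAPED ESCAPED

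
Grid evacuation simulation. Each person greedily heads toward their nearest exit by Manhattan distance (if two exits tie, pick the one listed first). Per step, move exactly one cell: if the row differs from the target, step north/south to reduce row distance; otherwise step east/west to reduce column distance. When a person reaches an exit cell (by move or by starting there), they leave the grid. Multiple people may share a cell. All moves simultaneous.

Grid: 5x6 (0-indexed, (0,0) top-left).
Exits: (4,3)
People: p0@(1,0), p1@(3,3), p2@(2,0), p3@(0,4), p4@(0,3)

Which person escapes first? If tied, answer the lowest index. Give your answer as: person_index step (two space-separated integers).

Answer: 1 1

Derivation:
Step 1: p0:(1,0)->(2,0) | p1:(3,3)->(4,3)->EXIT | p2:(2,0)->(3,0) | p3:(0,4)->(1,4) | p4:(0,3)->(1,3)
Step 2: p0:(2,0)->(3,0) | p1:escaped | p2:(3,0)->(4,0) | p3:(1,4)->(2,4) | p4:(1,3)->(2,3)
Step 3: p0:(3,0)->(4,0) | p1:escaped | p2:(4,0)->(4,1) | p3:(2,4)->(3,4) | p4:(2,3)->(3,3)
Step 4: p0:(4,0)->(4,1) | p1:escaped | p2:(4,1)->(4,2) | p3:(3,4)->(4,4) | p4:(3,3)->(4,3)->EXIT
Step 5: p0:(4,1)->(4,2) | p1:escaped | p2:(4,2)->(4,3)->EXIT | p3:(4,4)->(4,3)->EXIT | p4:escaped
Step 6: p0:(4,2)->(4,3)->EXIT | p1:escaped | p2:escaped | p3:escaped | p4:escaped
Exit steps: [6, 1, 5, 5, 4]
First to escape: p1 at step 1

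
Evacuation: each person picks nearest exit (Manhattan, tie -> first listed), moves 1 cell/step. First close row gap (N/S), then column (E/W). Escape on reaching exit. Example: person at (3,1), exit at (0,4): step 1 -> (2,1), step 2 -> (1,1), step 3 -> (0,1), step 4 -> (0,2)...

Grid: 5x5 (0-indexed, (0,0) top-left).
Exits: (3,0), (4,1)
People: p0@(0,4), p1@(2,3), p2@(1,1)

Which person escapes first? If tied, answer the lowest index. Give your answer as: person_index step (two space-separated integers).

Answer: 2 3

Derivation:
Step 1: p0:(0,4)->(1,4) | p1:(2,3)->(3,3) | p2:(1,1)->(2,1)
Step 2: p0:(1,4)->(2,4) | p1:(3,3)->(3,2) | p2:(2,1)->(3,1)
Step 3: p0:(2,4)->(3,4) | p1:(3,2)->(3,1) | p2:(3,1)->(3,0)->EXIT
Step 4: p0:(3,4)->(3,3) | p1:(3,1)->(3,0)->EXIT | p2:escaped
Step 5: p0:(3,3)->(3,2) | p1:escaped | p2:escaped
Step 6: p0:(3,2)->(3,1) | p1:escaped | p2:escaped
Step 7: p0:(3,1)->(3,0)->EXIT | p1:escaped | p2:escaped
Exit steps: [7, 4, 3]
First to escape: p2 at step 3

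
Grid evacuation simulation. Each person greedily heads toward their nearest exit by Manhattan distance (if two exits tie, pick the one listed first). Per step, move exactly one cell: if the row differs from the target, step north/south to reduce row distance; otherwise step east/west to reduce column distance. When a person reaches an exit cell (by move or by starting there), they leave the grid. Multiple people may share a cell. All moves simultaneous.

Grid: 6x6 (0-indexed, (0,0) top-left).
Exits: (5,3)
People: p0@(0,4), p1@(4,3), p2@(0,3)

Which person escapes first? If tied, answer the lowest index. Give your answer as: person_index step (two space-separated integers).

Answer: 1 1

Derivation:
Step 1: p0:(0,4)->(1,4) | p1:(4,3)->(5,3)->EXIT | p2:(0,3)->(1,3)
Step 2: p0:(1,4)->(2,4) | p1:escaped | p2:(1,3)->(2,3)
Step 3: p0:(2,4)->(3,4) | p1:escaped | p2:(2,3)->(3,3)
Step 4: p0:(3,4)->(4,4) | p1:escaped | p2:(3,3)->(4,3)
Step 5: p0:(4,4)->(5,4) | p1:escaped | p2:(4,3)->(5,3)->EXIT
Step 6: p0:(5,4)->(5,3)->EXIT | p1:escaped | p2:escaped
Exit steps: [6, 1, 5]
First to escape: p1 at step 1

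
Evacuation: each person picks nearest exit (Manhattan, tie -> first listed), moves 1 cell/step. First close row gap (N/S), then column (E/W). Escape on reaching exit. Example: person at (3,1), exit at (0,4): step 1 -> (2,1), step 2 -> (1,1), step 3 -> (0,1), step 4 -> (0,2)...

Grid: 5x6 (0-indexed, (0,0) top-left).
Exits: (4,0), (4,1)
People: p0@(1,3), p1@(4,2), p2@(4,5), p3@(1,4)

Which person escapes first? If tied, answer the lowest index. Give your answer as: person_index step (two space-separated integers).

Step 1: p0:(1,3)->(2,3) | p1:(4,2)->(4,1)->EXIT | p2:(4,5)->(4,4) | p3:(1,4)->(2,4)
Step 2: p0:(2,3)->(3,3) | p1:escaped | p2:(4,4)->(4,3) | p3:(2,4)->(3,4)
Step 3: p0:(3,3)->(4,3) | p1:escaped | p2:(4,3)->(4,2) | p3:(3,4)->(4,4)
Step 4: p0:(4,3)->(4,2) | p1:escaped | p2:(4,2)->(4,1)->EXIT | p3:(4,4)->(4,3)
Step 5: p0:(4,2)->(4,1)->EXIT | p1:escaped | p2:escaped | p3:(4,3)->(4,2)
Step 6: p0:escaped | p1:escaped | p2:escaped | p3:(4,2)->(4,1)->EXIT
Exit steps: [5, 1, 4, 6]
First to escape: p1 at step 1

Answer: 1 1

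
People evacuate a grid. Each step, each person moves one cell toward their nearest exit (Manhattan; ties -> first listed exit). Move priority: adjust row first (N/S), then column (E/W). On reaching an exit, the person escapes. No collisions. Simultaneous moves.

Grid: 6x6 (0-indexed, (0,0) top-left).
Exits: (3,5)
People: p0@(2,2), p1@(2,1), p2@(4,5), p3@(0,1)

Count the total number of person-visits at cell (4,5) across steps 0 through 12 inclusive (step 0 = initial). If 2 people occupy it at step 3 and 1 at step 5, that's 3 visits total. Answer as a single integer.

Step 0: p0@(2,2) p1@(2,1) p2@(4,5) p3@(0,1) -> at (4,5): 1 [p2], cum=1
Step 1: p0@(3,2) p1@(3,1) p2@ESC p3@(1,1) -> at (4,5): 0 [-], cum=1
Step 2: p0@(3,3) p1@(3,2) p2@ESC p3@(2,1) -> at (4,5): 0 [-], cum=1
Step 3: p0@(3,4) p1@(3,3) p2@ESC p3@(3,1) -> at (4,5): 0 [-], cum=1
Step 4: p0@ESC p1@(3,4) p2@ESC p3@(3,2) -> at (4,5): 0 [-], cum=1
Step 5: p0@ESC p1@ESC p2@ESC p3@(3,3) -> at (4,5): 0 [-], cum=1
Step 6: p0@ESC p1@ESC p2@ESC p3@(3,4) -> at (4,5): 0 [-], cum=1
Step 7: p0@ESC p1@ESC p2@ESC p3@ESC -> at (4,5): 0 [-], cum=1
Total visits = 1

Answer: 1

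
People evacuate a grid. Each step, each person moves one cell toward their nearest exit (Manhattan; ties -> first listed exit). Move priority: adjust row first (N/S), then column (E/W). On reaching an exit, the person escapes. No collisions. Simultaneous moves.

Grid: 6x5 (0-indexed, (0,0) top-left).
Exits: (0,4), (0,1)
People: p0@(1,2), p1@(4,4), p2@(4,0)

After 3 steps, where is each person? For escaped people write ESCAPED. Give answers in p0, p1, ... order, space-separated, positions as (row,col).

Step 1: p0:(1,2)->(0,2) | p1:(4,4)->(3,4) | p2:(4,0)->(3,0)
Step 2: p0:(0,2)->(0,1)->EXIT | p1:(3,4)->(2,4) | p2:(3,0)->(2,0)
Step 3: p0:escaped | p1:(2,4)->(1,4) | p2:(2,0)->(1,0)

ESCAPED (1,4) (1,0)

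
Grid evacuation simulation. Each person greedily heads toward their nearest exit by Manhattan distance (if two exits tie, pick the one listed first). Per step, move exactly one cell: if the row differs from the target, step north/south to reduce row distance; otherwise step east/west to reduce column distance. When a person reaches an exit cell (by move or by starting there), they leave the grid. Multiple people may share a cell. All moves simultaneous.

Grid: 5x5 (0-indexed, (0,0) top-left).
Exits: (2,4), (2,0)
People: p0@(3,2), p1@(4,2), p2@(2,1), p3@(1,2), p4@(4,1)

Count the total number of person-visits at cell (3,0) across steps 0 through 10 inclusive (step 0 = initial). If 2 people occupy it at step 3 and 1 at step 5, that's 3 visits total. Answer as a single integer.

Answer: 0

Derivation:
Step 0: p0@(3,2) p1@(4,2) p2@(2,1) p3@(1,2) p4@(4,1) -> at (3,0): 0 [-], cum=0
Step 1: p0@(2,2) p1@(3,2) p2@ESC p3@(2,2) p4@(3,1) -> at (3,0): 0 [-], cum=0
Step 2: p0@(2,3) p1@(2,2) p2@ESC p3@(2,3) p4@(2,1) -> at (3,0): 0 [-], cum=0
Step 3: p0@ESC p1@(2,3) p2@ESC p3@ESC p4@ESC -> at (3,0): 0 [-], cum=0
Step 4: p0@ESC p1@ESC p2@ESC p3@ESC p4@ESC -> at (3,0): 0 [-], cum=0
Total visits = 0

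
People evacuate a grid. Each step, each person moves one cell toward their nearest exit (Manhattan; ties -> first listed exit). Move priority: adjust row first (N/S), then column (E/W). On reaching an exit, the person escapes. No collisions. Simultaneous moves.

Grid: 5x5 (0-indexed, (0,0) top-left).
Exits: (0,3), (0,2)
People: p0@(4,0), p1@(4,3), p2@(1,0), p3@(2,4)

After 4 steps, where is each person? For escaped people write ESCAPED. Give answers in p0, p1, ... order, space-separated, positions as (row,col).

Step 1: p0:(4,0)->(3,0) | p1:(4,3)->(3,3) | p2:(1,0)->(0,0) | p3:(2,4)->(1,4)
Step 2: p0:(3,0)->(2,0) | p1:(3,3)->(2,3) | p2:(0,0)->(0,1) | p3:(1,4)->(0,4)
Step 3: p0:(2,0)->(1,0) | p1:(2,3)->(1,3) | p2:(0,1)->(0,2)->EXIT | p3:(0,4)->(0,3)->EXIT
Step 4: p0:(1,0)->(0,0) | p1:(1,3)->(0,3)->EXIT | p2:escaped | p3:escaped

(0,0) ESCAPED ESCAPED ESCAPED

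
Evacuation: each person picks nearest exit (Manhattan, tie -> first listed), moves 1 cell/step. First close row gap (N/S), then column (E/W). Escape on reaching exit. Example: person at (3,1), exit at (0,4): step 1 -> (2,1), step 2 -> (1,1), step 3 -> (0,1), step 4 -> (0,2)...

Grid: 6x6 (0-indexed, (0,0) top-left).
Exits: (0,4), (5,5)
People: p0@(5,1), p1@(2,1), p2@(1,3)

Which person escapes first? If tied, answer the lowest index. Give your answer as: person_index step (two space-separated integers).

Answer: 2 2

Derivation:
Step 1: p0:(5,1)->(5,2) | p1:(2,1)->(1,1) | p2:(1,3)->(0,3)
Step 2: p0:(5,2)->(5,3) | p1:(1,1)->(0,1) | p2:(0,3)->(0,4)->EXIT
Step 3: p0:(5,3)->(5,4) | p1:(0,1)->(0,2) | p2:escaped
Step 4: p0:(5,4)->(5,5)->EXIT | p1:(0,2)->(0,3) | p2:escaped
Step 5: p0:escaped | p1:(0,3)->(0,4)->EXIT | p2:escaped
Exit steps: [4, 5, 2]
First to escape: p2 at step 2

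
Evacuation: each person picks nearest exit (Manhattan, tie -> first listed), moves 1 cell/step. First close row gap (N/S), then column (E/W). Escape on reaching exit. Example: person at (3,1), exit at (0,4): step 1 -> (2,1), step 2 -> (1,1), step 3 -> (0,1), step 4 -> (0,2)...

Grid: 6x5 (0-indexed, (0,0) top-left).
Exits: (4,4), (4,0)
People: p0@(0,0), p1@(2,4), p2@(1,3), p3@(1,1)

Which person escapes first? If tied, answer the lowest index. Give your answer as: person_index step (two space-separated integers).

Step 1: p0:(0,0)->(1,0) | p1:(2,4)->(3,4) | p2:(1,3)->(2,3) | p3:(1,1)->(2,1)
Step 2: p0:(1,0)->(2,0) | p1:(3,4)->(4,4)->EXIT | p2:(2,3)->(3,3) | p3:(2,1)->(3,1)
Step 3: p0:(2,0)->(3,0) | p1:escaped | p2:(3,3)->(4,3) | p3:(3,1)->(4,1)
Step 4: p0:(3,0)->(4,0)->EXIT | p1:escaped | p2:(4,3)->(4,4)->EXIT | p3:(4,1)->(4,0)->EXIT
Exit steps: [4, 2, 4, 4]
First to escape: p1 at step 2

Answer: 1 2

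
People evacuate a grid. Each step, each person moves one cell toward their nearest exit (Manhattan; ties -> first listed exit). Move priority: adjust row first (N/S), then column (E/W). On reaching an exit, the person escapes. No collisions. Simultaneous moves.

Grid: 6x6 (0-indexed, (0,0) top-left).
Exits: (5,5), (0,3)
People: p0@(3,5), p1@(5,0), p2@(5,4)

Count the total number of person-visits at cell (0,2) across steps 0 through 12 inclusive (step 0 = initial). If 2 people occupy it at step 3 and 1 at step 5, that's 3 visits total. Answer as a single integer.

Answer: 0

Derivation:
Step 0: p0@(3,5) p1@(5,0) p2@(5,4) -> at (0,2): 0 [-], cum=0
Step 1: p0@(4,5) p1@(5,1) p2@ESC -> at (0,2): 0 [-], cum=0
Step 2: p0@ESC p1@(5,2) p2@ESC -> at (0,2): 0 [-], cum=0
Step 3: p0@ESC p1@(5,3) p2@ESC -> at (0,2): 0 [-], cum=0
Step 4: p0@ESC p1@(5,4) p2@ESC -> at (0,2): 0 [-], cum=0
Step 5: p0@ESC p1@ESC p2@ESC -> at (0,2): 0 [-], cum=0
Total visits = 0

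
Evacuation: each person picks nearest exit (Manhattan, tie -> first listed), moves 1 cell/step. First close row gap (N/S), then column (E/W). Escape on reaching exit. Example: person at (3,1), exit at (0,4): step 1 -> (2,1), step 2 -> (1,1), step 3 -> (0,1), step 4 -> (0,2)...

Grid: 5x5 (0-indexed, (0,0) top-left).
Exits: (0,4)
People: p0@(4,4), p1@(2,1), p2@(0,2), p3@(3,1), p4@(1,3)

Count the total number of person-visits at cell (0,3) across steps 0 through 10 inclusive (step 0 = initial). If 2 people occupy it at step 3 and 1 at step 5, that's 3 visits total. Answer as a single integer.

Step 0: p0@(4,4) p1@(2,1) p2@(0,2) p3@(3,1) p4@(1,3) -> at (0,3): 0 [-], cum=0
Step 1: p0@(3,4) p1@(1,1) p2@(0,3) p3@(2,1) p4@(0,3) -> at (0,3): 2 [p2,p4], cum=2
Step 2: p0@(2,4) p1@(0,1) p2@ESC p3@(1,1) p4@ESC -> at (0,3): 0 [-], cum=2
Step 3: p0@(1,4) p1@(0,2) p2@ESC p3@(0,1) p4@ESC -> at (0,3): 0 [-], cum=2
Step 4: p0@ESC p1@(0,3) p2@ESC p3@(0,2) p4@ESC -> at (0,3): 1 [p1], cum=3
Step 5: p0@ESC p1@ESC p2@ESC p3@(0,3) p4@ESC -> at (0,3): 1 [p3], cum=4
Step 6: p0@ESC p1@ESC p2@ESC p3@ESC p4@ESC -> at (0,3): 0 [-], cum=4
Total visits = 4

Answer: 4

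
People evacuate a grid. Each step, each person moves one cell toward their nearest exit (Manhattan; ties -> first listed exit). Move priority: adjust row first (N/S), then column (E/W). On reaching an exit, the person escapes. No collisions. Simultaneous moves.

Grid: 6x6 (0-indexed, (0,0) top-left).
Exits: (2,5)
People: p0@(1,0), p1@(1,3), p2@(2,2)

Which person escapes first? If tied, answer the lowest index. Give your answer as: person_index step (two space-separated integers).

Answer: 1 3

Derivation:
Step 1: p0:(1,0)->(2,0) | p1:(1,3)->(2,3) | p2:(2,2)->(2,3)
Step 2: p0:(2,0)->(2,1) | p1:(2,3)->(2,4) | p2:(2,3)->(2,4)
Step 3: p0:(2,1)->(2,2) | p1:(2,4)->(2,5)->EXIT | p2:(2,4)->(2,5)->EXIT
Step 4: p0:(2,2)->(2,3) | p1:escaped | p2:escaped
Step 5: p0:(2,3)->(2,4) | p1:escaped | p2:escaped
Step 6: p0:(2,4)->(2,5)->EXIT | p1:escaped | p2:escaped
Exit steps: [6, 3, 3]
First to escape: p1 at step 3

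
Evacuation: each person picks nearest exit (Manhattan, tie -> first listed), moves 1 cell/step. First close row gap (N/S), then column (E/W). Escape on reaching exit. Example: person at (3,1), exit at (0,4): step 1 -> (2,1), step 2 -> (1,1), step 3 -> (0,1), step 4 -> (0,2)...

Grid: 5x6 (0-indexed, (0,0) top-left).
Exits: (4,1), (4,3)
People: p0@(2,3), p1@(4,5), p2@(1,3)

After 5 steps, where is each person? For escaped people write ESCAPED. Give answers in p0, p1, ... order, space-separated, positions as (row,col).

Step 1: p0:(2,3)->(3,3) | p1:(4,5)->(4,4) | p2:(1,3)->(2,3)
Step 2: p0:(3,3)->(4,3)->EXIT | p1:(4,4)->(4,3)->EXIT | p2:(2,3)->(3,3)
Step 3: p0:escaped | p1:escaped | p2:(3,3)->(4,3)->EXIT

ESCAPED ESCAPED ESCAPED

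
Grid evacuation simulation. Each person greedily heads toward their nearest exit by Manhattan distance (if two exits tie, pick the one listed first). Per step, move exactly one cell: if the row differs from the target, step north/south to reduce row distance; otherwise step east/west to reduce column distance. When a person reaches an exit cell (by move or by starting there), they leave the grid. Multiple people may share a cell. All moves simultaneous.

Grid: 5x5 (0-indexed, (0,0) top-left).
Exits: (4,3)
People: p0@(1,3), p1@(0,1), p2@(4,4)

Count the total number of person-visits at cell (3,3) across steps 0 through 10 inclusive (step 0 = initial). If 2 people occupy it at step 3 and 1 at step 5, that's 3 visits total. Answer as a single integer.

Step 0: p0@(1,3) p1@(0,1) p2@(4,4) -> at (3,3): 0 [-], cum=0
Step 1: p0@(2,3) p1@(1,1) p2@ESC -> at (3,3): 0 [-], cum=0
Step 2: p0@(3,3) p1@(2,1) p2@ESC -> at (3,3): 1 [p0], cum=1
Step 3: p0@ESC p1@(3,1) p2@ESC -> at (3,3): 0 [-], cum=1
Step 4: p0@ESC p1@(4,1) p2@ESC -> at (3,3): 0 [-], cum=1
Step 5: p0@ESC p1@(4,2) p2@ESC -> at (3,3): 0 [-], cum=1
Step 6: p0@ESC p1@ESC p2@ESC -> at (3,3): 0 [-], cum=1
Total visits = 1

Answer: 1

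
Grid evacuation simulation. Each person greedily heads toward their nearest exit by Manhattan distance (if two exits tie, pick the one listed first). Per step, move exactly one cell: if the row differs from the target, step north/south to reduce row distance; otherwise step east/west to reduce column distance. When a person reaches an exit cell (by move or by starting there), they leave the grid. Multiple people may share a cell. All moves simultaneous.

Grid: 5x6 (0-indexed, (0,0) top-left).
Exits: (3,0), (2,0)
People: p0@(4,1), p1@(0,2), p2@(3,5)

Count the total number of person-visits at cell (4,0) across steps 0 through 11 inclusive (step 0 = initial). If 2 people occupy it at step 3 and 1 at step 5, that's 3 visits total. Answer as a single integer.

Step 0: p0@(4,1) p1@(0,2) p2@(3,5) -> at (4,0): 0 [-], cum=0
Step 1: p0@(3,1) p1@(1,2) p2@(3,4) -> at (4,0): 0 [-], cum=0
Step 2: p0@ESC p1@(2,2) p2@(3,3) -> at (4,0): 0 [-], cum=0
Step 3: p0@ESC p1@(2,1) p2@(3,2) -> at (4,0): 0 [-], cum=0
Step 4: p0@ESC p1@ESC p2@(3,1) -> at (4,0): 0 [-], cum=0
Step 5: p0@ESC p1@ESC p2@ESC -> at (4,0): 0 [-], cum=0
Total visits = 0

Answer: 0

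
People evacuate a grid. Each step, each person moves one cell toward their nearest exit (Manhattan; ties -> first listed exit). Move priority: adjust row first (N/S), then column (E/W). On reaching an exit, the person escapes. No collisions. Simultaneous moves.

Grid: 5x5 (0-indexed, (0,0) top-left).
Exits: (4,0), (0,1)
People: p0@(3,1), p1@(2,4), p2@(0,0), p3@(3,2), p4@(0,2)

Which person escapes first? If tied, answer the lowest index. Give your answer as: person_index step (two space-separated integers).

Answer: 2 1

Derivation:
Step 1: p0:(3,1)->(4,1) | p1:(2,4)->(1,4) | p2:(0,0)->(0,1)->EXIT | p3:(3,2)->(4,2) | p4:(0,2)->(0,1)->EXIT
Step 2: p0:(4,1)->(4,0)->EXIT | p1:(1,4)->(0,4) | p2:escaped | p3:(4,2)->(4,1) | p4:escaped
Step 3: p0:escaped | p1:(0,4)->(0,3) | p2:escaped | p3:(4,1)->(4,0)->EXIT | p4:escaped
Step 4: p0:escaped | p1:(0,3)->(0,2) | p2:escaped | p3:escaped | p4:escaped
Step 5: p0:escaped | p1:(0,2)->(0,1)->EXIT | p2:escaped | p3:escaped | p4:escaped
Exit steps: [2, 5, 1, 3, 1]
First to escape: p2 at step 1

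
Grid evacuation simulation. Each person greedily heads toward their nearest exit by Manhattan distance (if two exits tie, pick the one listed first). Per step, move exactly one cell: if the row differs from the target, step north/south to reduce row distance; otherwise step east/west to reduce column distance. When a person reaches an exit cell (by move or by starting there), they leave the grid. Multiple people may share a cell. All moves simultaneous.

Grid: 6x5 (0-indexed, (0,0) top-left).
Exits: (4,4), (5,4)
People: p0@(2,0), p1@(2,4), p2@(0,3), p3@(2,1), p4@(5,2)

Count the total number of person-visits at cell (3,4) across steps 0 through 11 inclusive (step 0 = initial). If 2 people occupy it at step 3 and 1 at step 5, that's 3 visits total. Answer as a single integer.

Step 0: p0@(2,0) p1@(2,4) p2@(0,3) p3@(2,1) p4@(5,2) -> at (3,4): 0 [-], cum=0
Step 1: p0@(3,0) p1@(3,4) p2@(1,3) p3@(3,1) p4@(5,3) -> at (3,4): 1 [p1], cum=1
Step 2: p0@(4,0) p1@ESC p2@(2,3) p3@(4,1) p4@ESC -> at (3,4): 0 [-], cum=1
Step 3: p0@(4,1) p1@ESC p2@(3,3) p3@(4,2) p4@ESC -> at (3,4): 0 [-], cum=1
Step 4: p0@(4,2) p1@ESC p2@(4,3) p3@(4,3) p4@ESC -> at (3,4): 0 [-], cum=1
Step 5: p0@(4,3) p1@ESC p2@ESC p3@ESC p4@ESC -> at (3,4): 0 [-], cum=1
Step 6: p0@ESC p1@ESC p2@ESC p3@ESC p4@ESC -> at (3,4): 0 [-], cum=1
Total visits = 1

Answer: 1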